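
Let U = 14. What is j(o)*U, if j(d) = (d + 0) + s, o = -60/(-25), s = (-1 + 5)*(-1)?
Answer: -112/5 ≈ -22.400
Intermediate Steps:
s = -4 (s = 4*(-1) = -4)
o = 12/5 (o = -60*(-1/25) = 12/5 ≈ 2.4000)
j(d) = -4 + d (j(d) = (d + 0) - 4 = d - 4 = -4 + d)
j(o)*U = (-4 + 12/5)*14 = -8/5*14 = -112/5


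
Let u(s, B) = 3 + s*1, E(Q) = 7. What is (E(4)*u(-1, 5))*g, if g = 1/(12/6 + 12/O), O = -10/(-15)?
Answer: 7/10 ≈ 0.70000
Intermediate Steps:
u(s, B) = 3 + s
O = 2/3 (O = -10*(-1/15) = 2/3 ≈ 0.66667)
g = 1/20 (g = 1/(12/6 + 12/(2/3)) = 1/(12*(1/6) + 12*(3/2)) = 1/(2 + 18) = 1/20 ≈ 0.050000)
(E(4)*u(-1, 5))*g = (7*(3 - 1))*(1/20) = (7*2)*(1/20) = 14*(1/20) = 7/10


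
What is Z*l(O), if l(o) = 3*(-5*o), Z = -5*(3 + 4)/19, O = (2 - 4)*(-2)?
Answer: 2100/19 ≈ 110.53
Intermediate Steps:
O = 4 (O = -2*(-2) = 4)
Z = -35/19 (Z = -5*7*(1/19) = -35*1/19 = -35/19 ≈ -1.8421)
l(o) = -15*o
Z*l(O) = -(-525)*4/19 = -35/19*(-60) = 2100/19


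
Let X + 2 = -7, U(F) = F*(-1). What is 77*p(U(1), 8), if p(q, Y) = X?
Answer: -693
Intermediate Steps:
U(F) = -F
X = -9 (X = -2 - 7 = -9)
p(q, Y) = -9
77*p(U(1), 8) = 77*(-9) = -693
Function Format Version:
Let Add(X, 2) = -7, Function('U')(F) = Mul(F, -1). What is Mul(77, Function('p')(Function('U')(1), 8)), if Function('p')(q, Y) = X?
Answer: -693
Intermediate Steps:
Function('U')(F) = Mul(-1, F)
X = -9 (X = Add(-2, -7) = -9)
Function('p')(q, Y) = -9
Mul(77, Function('p')(Function('U')(1), 8)) = Mul(77, -9) = -693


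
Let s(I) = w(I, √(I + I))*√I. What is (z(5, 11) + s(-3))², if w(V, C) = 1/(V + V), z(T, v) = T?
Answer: (30 - I*√3)²/36 ≈ 24.917 - 2.8868*I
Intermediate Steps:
w(V, C) = 1/(2*V)
s(I) = 1/(2*√I) (s(I) = (1/(2*I))*√I = 1/(2*√I))
(z(5, 11) + s(-3))² = (5 + 1/(2*√(-3)))² = (5 + (-I*√3/3)/2)² = (5 - I*√3/6)²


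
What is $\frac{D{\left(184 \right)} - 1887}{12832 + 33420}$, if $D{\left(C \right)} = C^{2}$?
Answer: $\frac{31969}{46252} \approx 0.69119$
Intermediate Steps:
$\frac{D{\left(184 \right)} - 1887}{12832 + 33420} = \frac{184^{2} - 1887}{12832 + 33420} = \frac{33856 - 1887}{46252} = 31969 \cdot \frac{1}{46252} = \frac{31969}{46252}$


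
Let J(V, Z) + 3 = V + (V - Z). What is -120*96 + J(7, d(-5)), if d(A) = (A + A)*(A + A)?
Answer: -11609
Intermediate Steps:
d(A) = 4*A**2 (d(A) = (2*A)*(2*A) = 4*A**2)
J(V, Z) = -3 - Z + 2*V (J(V, Z) = -3 + (V + (V - Z)) = -3 + (-Z + 2*V) = -3 - Z + 2*V)
-120*96 + J(7, d(-5)) = -120*96 + (-3 - 4*(-5)**2 + 2*7) = -11520 + (-3 - 4*25 + 14) = -11520 + (-3 - 1*100 + 14) = -11520 + (-3 - 100 + 14) = -11520 - 89 = -11609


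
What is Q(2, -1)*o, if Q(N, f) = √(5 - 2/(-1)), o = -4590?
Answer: -4590*√7 ≈ -12144.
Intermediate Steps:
Q(N, f) = √7 (Q(N, f) = √(5 - 2*(-1)) = √(5 + 2) = √7)
Q(2, -1)*o = √7*(-4590) = -4590*√7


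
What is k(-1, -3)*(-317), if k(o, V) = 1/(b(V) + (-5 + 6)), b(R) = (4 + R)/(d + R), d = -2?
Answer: -1585/4 ≈ -396.25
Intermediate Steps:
b(R) = (4 + R)/(-2 + R)
k(o, V) = 1/(1 + (4 + V)/(-2 + V)) (k(o, V) = 1/((4 + V)/(-2 + V) + (-5 + 6)) = 1/((4 + V)/(-2 + V) + 1) = 1/(1 + (4 + V)/(-2 + V)))
k(-1, -3)*(-317) = ((-2 - 3)/(2*(1 - 3)))*(-317) = ((½)*(-5)/(-2))*(-317) = ((½)*(-½)*(-5))*(-317) = (5/4)*(-317) = -1585/4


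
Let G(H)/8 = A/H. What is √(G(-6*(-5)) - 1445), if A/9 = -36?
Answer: I*√38285/5 ≈ 39.133*I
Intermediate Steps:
A = -324 (A = 9*(-36) = -324)
G(H) = -2592/H (G(H) = 8*(-324/H) = -2592/H)
√(G(-6*(-5)) - 1445) = √(-2592/((-6*(-5))) - 1445) = √(-2592/30 - 1445) = √(-2592*1/30 - 1445) = √(-432/5 - 1445) = √(-7657/5) = I*√38285/5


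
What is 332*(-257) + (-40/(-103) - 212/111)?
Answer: -975526688/11433 ≈ -85326.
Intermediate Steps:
332*(-257) + (-40/(-103) - 212/111) = -85324 + (-40*(-1/103) - 212*1/111) = -85324 + (40/103 - 212/111) = -85324 - 17396/11433 = -975526688/11433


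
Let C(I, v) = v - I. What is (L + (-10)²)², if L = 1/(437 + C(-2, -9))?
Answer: 1849086001/184900 ≈ 10000.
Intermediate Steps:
L = 1/430 (L = 1/(437 + (-9 - 1*(-2))) = 1/(437 + (-9 + 2)) = 1/(437 - 7) = 1/430 ≈ 0.0023256)
(L + (-10)²)² = (1/430 + (-10)²)² = (1/430 + 100)² = (43001/430)² = 1849086001/184900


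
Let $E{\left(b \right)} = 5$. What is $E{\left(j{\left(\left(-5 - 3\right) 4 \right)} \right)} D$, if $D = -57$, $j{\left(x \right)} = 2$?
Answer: $-285$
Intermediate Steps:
$E{\left(j{\left(\left(-5 - 3\right) 4 \right)} \right)} D = 5 \left(-57\right) = -285$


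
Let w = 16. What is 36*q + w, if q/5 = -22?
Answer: -3944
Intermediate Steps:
q = -110 (q = 5*(-22) = -110)
36*q + w = 36*(-110) + 16 = -3960 + 16 = -3944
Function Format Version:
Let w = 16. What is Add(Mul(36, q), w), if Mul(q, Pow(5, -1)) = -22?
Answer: -3944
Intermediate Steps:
q = -110 (q = Mul(5, -22) = -110)
Add(Mul(36, q), w) = Add(Mul(36, -110), 16) = Add(-3960, 16) = -3944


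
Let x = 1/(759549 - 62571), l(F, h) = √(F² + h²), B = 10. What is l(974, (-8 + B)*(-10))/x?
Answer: 23697252*√821 ≈ 6.7900e+8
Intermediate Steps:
x = 1/696978 ≈ 1.4348e-6
l(974, (-8 + B)*(-10))/x = √(974² + ((-8 + 10)*(-10))²)/(1/696978) = √(948676 + (2*(-10))²)*696978 = √(948676 + (-20)²)*696978 = √(948676 + 400)*696978 = √949076*696978 = (34*√821)*696978 = 23697252*√821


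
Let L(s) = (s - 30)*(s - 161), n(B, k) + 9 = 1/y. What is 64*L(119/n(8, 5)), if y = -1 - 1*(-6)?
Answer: 58821140/121 ≈ 4.8613e+5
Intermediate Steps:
y = 5 (y = -1 + 6 = 5)
n(B, k) = -44/5 (n(B, k) = -9 + 1/5 = -9 + ⅕ = -44/5)
L(s) = (-161 + s)*(-30 + s) (L(s) = (-30 + s)*(-161 + s) = (-161 + s)*(-30 + s))
64*L(119/n(8, 5)) = 64*(4830 + (119/(-44/5))² - 22729/(-44/5)) = 64*(4830 + (119*(-5/44))² - 22729*(-5)/44) = 64*(4830 + (-595/44)² - 191*(-595/44)) = 64*(4830 + 354025/1936 + 113645/44) = 64*(14705285/1936) = 58821140/121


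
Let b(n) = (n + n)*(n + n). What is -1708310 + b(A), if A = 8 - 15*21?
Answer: -1331314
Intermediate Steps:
A = -307 (A = 8 - 315 = -307)
b(n) = 4*n² (b(n) = (2*n)*(2*n) = 4*n²)
-1708310 + b(A) = -1708310 + 4*(-307)² = -1708310 + 4*94249 = -1708310 + 376996 = -1331314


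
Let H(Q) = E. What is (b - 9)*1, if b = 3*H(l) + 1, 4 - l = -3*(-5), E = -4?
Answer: -20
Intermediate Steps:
l = -11 (l = 4 - (-3)*(-5) = 4 - 1*15 = 4 - 15 = -11)
H(Q) = -4
b = -11 (b = 3*(-4) + 1 = -12 + 1 = -11)
(b - 9)*1 = (-11 - 9)*1 = -20*1 = -20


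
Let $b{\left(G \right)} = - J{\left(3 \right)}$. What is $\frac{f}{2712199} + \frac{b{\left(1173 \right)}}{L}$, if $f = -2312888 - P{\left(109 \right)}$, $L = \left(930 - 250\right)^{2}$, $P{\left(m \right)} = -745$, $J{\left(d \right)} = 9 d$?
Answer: $- \frac{1069208152573}{1254120817600} \approx -0.85256$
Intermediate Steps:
$L = 462400$ ($L = 680^{2} = 462400$)
$f = -2312143$ ($f = -2312888 - -745 = -2312888 + 745 = -2312143$)
$b{\left(G \right)} = -27$ ($b{\left(G \right)} = - 9 \cdot 3 = \left(-1\right) 27 = -27$)
$\frac{f}{2712199} + \frac{b{\left(1173 \right)}}{L} = - \frac{2312143}{2712199} - \frac{27}{462400} = - \frac{1069208152573}{1254120817600}$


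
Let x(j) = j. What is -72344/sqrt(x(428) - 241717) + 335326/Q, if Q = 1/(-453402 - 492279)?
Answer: -317111427006 + 72344*I*sqrt(241289)/241289 ≈ -3.1711e+11 + 147.28*I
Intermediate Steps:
Q = -1/945681 (Q = 1/(-945681) = -1/945681 ≈ -1.0574e-6)
-72344/sqrt(x(428) - 241717) + 335326/Q = -72344/sqrt(428 - 241717) + 335326/(-1/945681) = -72344*(-I*sqrt(241289)/241289) + 335326*(-945681) = -72344*(-I*sqrt(241289)/241289) - 317111427006 = -(-72344)*I*sqrt(241289)/241289 - 317111427006 = 72344*I*sqrt(241289)/241289 - 317111427006 = -317111427006 + 72344*I*sqrt(241289)/241289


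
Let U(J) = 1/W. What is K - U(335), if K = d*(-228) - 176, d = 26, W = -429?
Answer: -2618615/429 ≈ -6104.0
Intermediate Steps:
U(J) = -1/429 (U(J) = 1/(-429) = -1/429)
K = -6104 (K = 26*(-228) - 176 = -5928 - 176 = -6104)
K - U(335) = -6104 - 1*(-1/429) = -6104 + 1/429 = -2618615/429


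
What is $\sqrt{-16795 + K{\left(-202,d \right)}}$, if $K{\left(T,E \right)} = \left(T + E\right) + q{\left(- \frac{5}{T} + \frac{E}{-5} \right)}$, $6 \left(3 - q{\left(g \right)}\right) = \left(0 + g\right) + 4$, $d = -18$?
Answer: $\frac{i \sqrt{17355237535}}{1010} \approx 130.44 i$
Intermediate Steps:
$q{\left(g \right)} = \frac{7}{3} - \frac{g}{6}$ ($q{\left(g \right)} = 3 - \frac{\left(0 + g\right) + 4}{6} = 3 - \frac{g + 4}{6} = 3 - \frac{4 + g}{6} = 3 - \left(\frac{2}{3} + \frac{g}{6}\right) = \frac{7}{3} - \frac{g}{6}$)
$K{\left(T,E \right)} = \frac{7}{3} + T + \frac{5}{6 T} + \frac{31 E}{30}$ ($K{\left(T,E \right)} = \left(T + E\right) - \left(- \frac{7}{3} + \frac{- \frac{5}{T} + \frac{E}{-5}}{6}\right) = \left(E + T\right) - \left(- \frac{7}{3} + \frac{- \frac{5}{T} + E \left(- \frac{1}{5}\right)}{6}\right) = \left(E + T\right) - \left(- \frac{7}{3} + \frac{- \frac{5}{T} - \frac{E}{5}}{6}\right) = \left(E + T\right) + \left(\frac{7}{3} + \left(\frac{E}{30} + \frac{5}{6 T}\right)\right) = \left(E + T\right) + \left(\frac{7}{3} + \frac{E}{30} + \frac{5}{6 T}\right) = \frac{7}{3} + T + \frac{5}{6 T} + \frac{31 E}{30}$)
$\sqrt{-16795 + K{\left(-202,d \right)}} = \sqrt{-16795 + \left(\frac{7}{3} - 202 + \frac{5}{6 \left(-202\right)} + \frac{31}{30} \left(-18\right)\right)} = \sqrt{-16795 + \left(\frac{7}{3} - 202 + \frac{5}{6} \left(- \frac{1}{202}\right) - \frac{93}{5}\right)} = \sqrt{-16795 - \frac{440907}{2020}} = \sqrt{- \frac{34366807}{2020}} = \frac{i \sqrt{17355237535}}{1010}$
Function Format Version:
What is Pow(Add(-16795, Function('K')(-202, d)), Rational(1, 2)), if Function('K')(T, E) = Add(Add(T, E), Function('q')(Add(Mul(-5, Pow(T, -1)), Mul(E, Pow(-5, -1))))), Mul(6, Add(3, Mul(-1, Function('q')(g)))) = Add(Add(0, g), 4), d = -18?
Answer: Mul(Rational(1, 1010), I, Pow(17355237535, Rational(1, 2))) ≈ Mul(130.44, I)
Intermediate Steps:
Function('q')(g) = Add(Rational(7, 3), Mul(Rational(-1, 6), g)) (Function('q')(g) = Add(3, Mul(Rational(-1, 6), Add(Add(0, g), 4))) = Add(3, Mul(Rational(-1, 6), Add(g, 4))) = Add(3, Mul(Rational(-1, 6), Add(4, g))) = Add(3, Add(Rational(-2, 3), Mul(Rational(-1, 6), g))) = Add(Rational(7, 3), Mul(Rational(-1, 6), g)))
Function('K')(T, E) = Add(Rational(7, 3), T, Mul(Rational(5, 6), Pow(T, -1)), Mul(Rational(31, 30), E)) (Function('K')(T, E) = Add(Add(T, E), Add(Rational(7, 3), Mul(Rational(-1, 6), Add(Mul(-5, Pow(T, -1)), Mul(E, Pow(-5, -1)))))) = Add(Add(E, T), Add(Rational(7, 3), Mul(Rational(-1, 6), Add(Mul(-5, Pow(T, -1)), Mul(E, Rational(-1, 5)))))) = Add(Add(E, T), Add(Rational(7, 3), Mul(Rational(-1, 6), Add(Mul(-5, Pow(T, -1)), Mul(Rational(-1, 5), E))))) = Add(Add(E, T), Add(Rational(7, 3), Add(Mul(Rational(1, 30), E), Mul(Rational(5, 6), Pow(T, -1))))) = Add(Add(E, T), Add(Rational(7, 3), Mul(Rational(1, 30), E), Mul(Rational(5, 6), Pow(T, -1)))) = Add(Rational(7, 3), T, Mul(Rational(5, 6), Pow(T, -1)), Mul(Rational(31, 30), E)))
Pow(Add(-16795, Function('K')(-202, d)), Rational(1, 2)) = Pow(Add(-16795, Add(Rational(7, 3), -202, Mul(Rational(5, 6), Pow(-202, -1)), Mul(Rational(31, 30), -18))), Rational(1, 2)) = Pow(Add(-16795, Add(Rational(7, 3), -202, Mul(Rational(5, 6), Rational(-1, 202)), Rational(-93, 5))), Rational(1, 2)) = Pow(Add(-16795, Add(Rational(7, 3), -202, Rational(-5, 1212), Rational(-93, 5))), Rational(1, 2)) = Pow(Add(-16795, Rational(-440907, 2020)), Rational(1, 2)) = Pow(Rational(-34366807, 2020), Rational(1, 2)) = Mul(Rational(1, 1010), I, Pow(17355237535, Rational(1, 2)))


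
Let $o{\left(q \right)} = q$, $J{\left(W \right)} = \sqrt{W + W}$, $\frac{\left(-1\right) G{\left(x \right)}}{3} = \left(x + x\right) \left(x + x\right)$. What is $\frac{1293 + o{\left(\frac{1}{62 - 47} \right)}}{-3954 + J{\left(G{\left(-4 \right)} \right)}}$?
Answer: $- \frac{6390982}{19543125} - \frac{38792 i \sqrt{6}}{58629375} \approx -0.32702 - 0.0016207 i$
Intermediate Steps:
$G{\left(x \right)} = - 12 x^{2}$ ($G{\left(x \right)} = - 3 \left(x + x\right) \left(x + x\right) = - 3 \cdot 2 x 2 x = - 3 \cdot 4 x^{2} = - 12 x^{2}$)
$J{\left(W \right)} = \sqrt{2} \sqrt{W}$ ($J{\left(W \right)} = \sqrt{2 W} = \sqrt{2} \sqrt{W}$)
$\frac{1293 + o{\left(\frac{1}{62 - 47} \right)}}{-3954 + J{\left(G{\left(-4 \right)} \right)}} = \frac{1293 + \frac{1}{62 - 47}}{-3954 + \sqrt{2} \sqrt{- 12 \left(-4\right)^{2}}} = \frac{1293 + \frac{1}{15}}{-3954 + \sqrt{2} \sqrt{\left(-12\right) 16}} = \frac{1293 + \frac{1}{15}}{-3954 + \sqrt{2} \sqrt{-192}} = \frac{19396}{15 \left(-3954 + \sqrt{2} \cdot 8 i \sqrt{3}\right)} = \frac{19396}{15 \left(-3954 + 8 i \sqrt{6}\right)}$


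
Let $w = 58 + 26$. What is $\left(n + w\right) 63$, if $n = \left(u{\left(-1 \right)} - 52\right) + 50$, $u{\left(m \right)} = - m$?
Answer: $5229$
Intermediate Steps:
$w = 84$
$n = -1$ ($n = \left(\left(-1\right) \left(-1\right) - 52\right) + 50 = \left(1 - 52\right) + 50 = -51 + 50 = -1$)
$\left(n + w\right) 63 = \left(-1 + 84\right) 63 = 83 \cdot 63 = 5229$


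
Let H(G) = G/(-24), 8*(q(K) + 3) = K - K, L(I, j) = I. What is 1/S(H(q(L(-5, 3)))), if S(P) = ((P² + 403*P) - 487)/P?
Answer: -8/27943 ≈ -0.00028630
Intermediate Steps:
q(K) = -3 (q(K) = -3 + (K - K)/8 = -3 + (⅛)*0 = -3 + 0 = -3)
H(G) = -G/24 (H(G) = G*(-1/24) = -G/24)
S(P) = (-487 + P² + 403*P)/P
1/S(H(q(L(-5, 3)))) = 1/(403 - 1/24*(-3) - 487/((-1/24*(-3)))) = 1/(403 + ⅛ - 487/⅛) = 1/(403 + ⅛ - 487*8) = 1/(403 + ⅛ - 3896) = 1/(-27943/8) = -8/27943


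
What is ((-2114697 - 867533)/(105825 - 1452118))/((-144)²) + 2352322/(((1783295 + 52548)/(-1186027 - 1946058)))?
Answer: -102840667344891856943935/25625368189429632 ≈ -4.0132e+6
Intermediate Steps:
((-2114697 - 867533)/(105825 - 1452118))/((-144)²) + 2352322/(((1783295 + 52548)/(-1186027 - 1946058))) = -2982230/(-1346293)/20736 + 2352322/((1835843/(-3132085))) = -2982230*(-1/1346293)*(1/20736) + 2352322/((1835843*(-1/3132085))) = (2982230/1346293)*(1/20736) + 2352322/(-1835843/3132085) = 1491115/13958365824 + 2352322*(-3132085/1835843) = 1491115/13958365824 - 7367672451370/1835843 = -102840667344891856943935/25625368189429632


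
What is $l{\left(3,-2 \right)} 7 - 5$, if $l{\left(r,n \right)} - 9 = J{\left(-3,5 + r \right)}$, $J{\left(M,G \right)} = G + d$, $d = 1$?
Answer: $121$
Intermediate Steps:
$J{\left(M,G \right)} = 1 + G$ ($J{\left(M,G \right)} = G + 1 = 1 + G$)
$l{\left(r,n \right)} = 15 + r$ ($l{\left(r,n \right)} = 9 + \left(1 + \left(5 + r\right)\right) = 9 + \left(6 + r\right) = 15 + r$)
$l{\left(3,-2 \right)} 7 - 5 = \left(15 + 3\right) 7 - 5 = 18 \cdot 7 - 5 = 126 - 5 = 121$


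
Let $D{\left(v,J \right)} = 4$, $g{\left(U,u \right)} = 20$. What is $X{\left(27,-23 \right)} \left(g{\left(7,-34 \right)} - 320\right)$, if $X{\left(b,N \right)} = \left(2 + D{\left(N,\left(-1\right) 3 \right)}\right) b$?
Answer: $-48600$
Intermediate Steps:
$X{\left(b,N \right)} = 6 b$ ($X{\left(b,N \right)} = \left(2 + 4\right) b = 6 b$)
$X{\left(27,-23 \right)} \left(g{\left(7,-34 \right)} - 320\right) = 6 \cdot 27 \left(20 - 320\right) = 162 \left(-300\right) = -48600$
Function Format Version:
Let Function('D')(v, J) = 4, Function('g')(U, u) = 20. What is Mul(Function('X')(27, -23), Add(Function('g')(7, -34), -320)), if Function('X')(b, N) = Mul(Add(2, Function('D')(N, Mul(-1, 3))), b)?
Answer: -48600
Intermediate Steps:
Function('X')(b, N) = Mul(6, b) (Function('X')(b, N) = Mul(Add(2, 4), b) = Mul(6, b))
Mul(Function('X')(27, -23), Add(Function('g')(7, -34), -320)) = Mul(Mul(6, 27), Add(20, -320)) = Mul(162, -300) = -48600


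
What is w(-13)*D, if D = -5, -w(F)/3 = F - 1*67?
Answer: -1200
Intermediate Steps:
w(F) = 201 - 3*F (w(F) = -3*(F - 1*67) = -3*(F - 67) = -3*(-67 + F) = 201 - 3*F)
w(-13)*D = (201 - 3*(-13))*(-5) = (201 + 39)*(-5) = 240*(-5) = -1200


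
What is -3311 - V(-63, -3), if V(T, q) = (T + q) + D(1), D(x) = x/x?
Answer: -3246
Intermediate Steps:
D(x) = 1
V(T, q) = 1 + T + q (V(T, q) = (T + q) + 1 = 1 + T + q)
-3311 - V(-63, -3) = -3311 - (1 - 63 - 3) = -3311 - 1*(-65) = -3311 + 65 = -3246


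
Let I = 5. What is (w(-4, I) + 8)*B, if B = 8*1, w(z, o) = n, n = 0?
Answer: 64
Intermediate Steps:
w(z, o) = 0
B = 8
(w(-4, I) + 8)*B = (0 + 8)*8 = 8*8 = 64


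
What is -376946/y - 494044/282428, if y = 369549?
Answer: -72258392761/26092746243 ≈ -2.7693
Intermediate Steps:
-376946/y - 494044/282428 = -376946/369549 - 494044/282428 = -376946*1/369549 - 494044*1/282428 = -376946/369549 - 123511/70607 = -72258392761/26092746243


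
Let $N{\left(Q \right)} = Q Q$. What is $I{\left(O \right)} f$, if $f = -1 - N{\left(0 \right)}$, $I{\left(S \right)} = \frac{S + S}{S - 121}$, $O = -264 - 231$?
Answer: $- \frac{45}{28} \approx -1.6071$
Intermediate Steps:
$N{\left(Q \right)} = Q^{2}$
$O = -495$
$I{\left(S \right)} = \frac{2 S}{-121 + S}$
$f = -1$ ($f = -1 - 0^{2} = -1 - 0 = -1 + 0 = -1$)
$I{\left(O \right)} f = 2 \left(-495\right) \frac{1}{-121 - 495} \left(-1\right) = 2 \left(-495\right) \frac{1}{-616} \left(-1\right) = 2 \left(-495\right) \left(- \frac{1}{616}\right) \left(-1\right) = \frac{45}{28} \left(-1\right) = - \frac{45}{28}$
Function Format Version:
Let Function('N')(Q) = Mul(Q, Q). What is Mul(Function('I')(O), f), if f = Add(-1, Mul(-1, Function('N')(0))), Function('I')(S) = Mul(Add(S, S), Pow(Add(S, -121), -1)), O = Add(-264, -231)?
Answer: Rational(-45, 28) ≈ -1.6071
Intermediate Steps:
Function('N')(Q) = Pow(Q, 2)
O = -495
Function('I')(S) = Mul(2, S, Pow(Add(-121, S), -1)) (Function('I')(S) = Mul(Mul(2, S), Pow(Add(-121, S), -1)) = Mul(2, S, Pow(Add(-121, S), -1)))
f = -1 (f = Add(-1, Mul(-1, Pow(0, 2))) = Add(-1, Mul(-1, 0)) = Add(-1, 0) = -1)
Mul(Function('I')(O), f) = Mul(Mul(2, -495, Pow(Add(-121, -495), -1)), -1) = Mul(Mul(2, -495, Pow(-616, -1)), -1) = Mul(Mul(2, -495, Rational(-1, 616)), -1) = Mul(Rational(45, 28), -1) = Rational(-45, 28)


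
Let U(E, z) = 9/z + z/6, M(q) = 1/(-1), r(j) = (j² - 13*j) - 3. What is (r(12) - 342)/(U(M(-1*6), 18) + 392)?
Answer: -102/113 ≈ -0.90265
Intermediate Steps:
r(j) = -3 + j² - 13*j
M(q) = -1
U(E, z) = 9/z + z/6 (U(E, z) = 9/z + z*(⅙) = 9/z + z/6)
(r(12) - 342)/(U(M(-1*6), 18) + 392) = ((-3 + 12² - 13*12) - 342)/((9/18 + (⅙)*18) + 392) = ((-3 + 144 - 156) - 342)/((9*(1/18) + 3) + 392) = (-15 - 342)/((½ + 3) + 392) = -357/(7/2 + 392) = -357/791/2 = -357*2/791 = -102/113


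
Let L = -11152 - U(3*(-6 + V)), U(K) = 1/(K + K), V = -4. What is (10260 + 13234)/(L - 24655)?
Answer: -1409640/2148419 ≈ -0.65613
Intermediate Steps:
U(K) = 1/(2*K)
L = -669119/60 (L = -11152 - 1/(2*(3*(-6 - 4))) = -11152 - 1/(2*(3*(-10))) = -11152 - 1/(2*(-30)) = -11152 - (-1)/(2*30) = -11152 - 1*(-1/60) = -11152 + 1/60 = -669119/60 ≈ -11152.)
(10260 + 13234)/(L - 24655) = (10260 + 13234)/(-669119/60 - 24655) = 23494/(-2148419/60) = 23494*(-60/2148419) = -1409640/2148419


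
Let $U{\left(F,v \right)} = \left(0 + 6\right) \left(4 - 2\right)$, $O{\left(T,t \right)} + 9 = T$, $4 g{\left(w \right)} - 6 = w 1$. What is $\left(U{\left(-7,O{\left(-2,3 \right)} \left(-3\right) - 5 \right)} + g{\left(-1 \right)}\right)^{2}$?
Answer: $\frac{2809}{16} \approx 175.56$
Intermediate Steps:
$g{\left(w \right)} = \frac{3}{2} + \frac{w}{4}$ ($g{\left(w \right)} = \frac{3}{2} + \frac{w 1}{4} = \frac{3}{2} + \frac{w}{4}$)
$O{\left(T,t \right)} = -9 + T$
$U{\left(F,v \right)} = 12$ ($U{\left(F,v \right)} = 6 \left(4 - 2\right) = 6 \cdot 2 = 12$)
$\left(U{\left(-7,O{\left(-2,3 \right)} \left(-3\right) - 5 \right)} + g{\left(-1 \right)}\right)^{2} = \left(12 + \left(\frac{3}{2} + \frac{1}{4} \left(-1\right)\right)\right)^{2} = \left(12 + \left(\frac{3}{2} - \frac{1}{4}\right)\right)^{2} = \left(12 + \frac{5}{4}\right)^{2} = \left(\frac{53}{4}\right)^{2} = \frac{2809}{16}$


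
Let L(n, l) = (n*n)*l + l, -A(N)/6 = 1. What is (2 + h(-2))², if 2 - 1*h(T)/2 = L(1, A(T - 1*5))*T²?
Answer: 10404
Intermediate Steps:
A(N) = -6 (A(N) = -6*1 = -6)
L(n, l) = l + l*n² (L(n, l) = n²*l + l = l*n² + l = l + l*n²)
h(T) = 4 + 24*T² (h(T) = 4 - 2*(-6*(1 + 1²))*T² = 4 - 2*(-6*(1 + 1))*T² = 4 - 2*(-6*2)*T² = 4 - (-24)*T² = 4 + 24*T²)
(2 + h(-2))² = (2 + (4 + 24*(-2)²))² = (2 + (4 + 24*4))² = (2 + (4 + 96))² = (2 + 100)² = 102² = 10404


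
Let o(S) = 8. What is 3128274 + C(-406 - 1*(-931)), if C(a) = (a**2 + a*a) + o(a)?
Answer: 3679532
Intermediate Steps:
C(a) = 8 + 2*a**2 (C(a) = (a**2 + a*a) + 8 = (a**2 + a**2) + 8 = 2*a**2 + 8 = 8 + 2*a**2)
3128274 + C(-406 - 1*(-931)) = 3128274 + (8 + 2*(-406 - 1*(-931))**2) = 3128274 + (8 + 2*(-406 + 931)**2) = 3128274 + (8 + 2*525**2) = 3128274 + (8 + 2*275625) = 3128274 + (8 + 551250) = 3128274 + 551258 = 3679532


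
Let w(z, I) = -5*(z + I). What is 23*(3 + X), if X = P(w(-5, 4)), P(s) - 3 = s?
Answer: 253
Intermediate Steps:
w(z, I) = -5*I - 5*z (w(z, I) = -5*(I + z) = -5*I - 5*z)
P(s) = 3 + s
X = 8 (X = 3 + (-5*4 - 5*(-5)) = 3 + (-20 + 25) = 3 + 5 = 8)
23*(3 + X) = 23*(3 + 8) = 23*11 = 253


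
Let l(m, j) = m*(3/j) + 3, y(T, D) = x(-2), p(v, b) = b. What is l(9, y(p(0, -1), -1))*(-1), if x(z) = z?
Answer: 21/2 ≈ 10.500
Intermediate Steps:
y(T, D) = -2
l(m, j) = 3 + 3*m/j (l(m, j) = 3*m/j + 3 = 3 + 3*m/j)
l(9, y(p(0, -1), -1))*(-1) = (3 + 3*9/(-2))*(-1) = (3 + 3*9*(-1/2))*(-1) = (3 - 27/2)*(-1) = -21/2*(-1) = 21/2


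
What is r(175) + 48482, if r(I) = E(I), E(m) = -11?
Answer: 48471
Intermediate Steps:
r(I) = -11
r(175) + 48482 = -11 + 48482 = 48471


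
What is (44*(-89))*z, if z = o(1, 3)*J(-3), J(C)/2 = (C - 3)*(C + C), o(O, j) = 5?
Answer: -1409760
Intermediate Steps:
J(C) = 4*C*(-3 + C) (J(C) = 2*((C - 3)*(C + C)) = 2*((-3 + C)*(2*C)) = 2*(2*C*(-3 + C)) = 4*C*(-3 + C))
z = 360 (z = 5*(4*(-3)*(-3 - 3)) = 5*(4*(-3)*(-6)) = 5*72 = 360)
(44*(-89))*z = (44*(-89))*360 = -3916*360 = -1409760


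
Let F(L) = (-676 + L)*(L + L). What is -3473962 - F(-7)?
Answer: -3483524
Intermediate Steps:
F(L) = 2*L*(-676 + L) (F(L) = (-676 + L)*(2*L) = 2*L*(-676 + L))
-3473962 - F(-7) = -3473962 - 2*(-7)*(-676 - 7) = -3473962 - 2*(-7)*(-683) = -3473962 - 1*9562 = -3473962 - 9562 = -3483524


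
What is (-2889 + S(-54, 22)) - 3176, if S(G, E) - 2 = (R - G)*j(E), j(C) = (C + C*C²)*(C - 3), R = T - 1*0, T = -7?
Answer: 9522247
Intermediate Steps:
R = -7 (R = -7 - 1*0 = -7 + 0 = -7)
j(C) = (-3 + C)*(C + C³) (j(C) = (C + C³)*(-3 + C) = (-3 + C)*(C + C³))
S(G, E) = 2 + E*(-7 - G)*(-3 + E + E³ - 3*E²) (S(G, E) = 2 + (-7 - G)*(E*(-3 + E + E³ - 3*E²)) = 2 + E*(-7 - G)*(-3 + E + E³ - 3*E²))
(-2889 + S(-54, 22)) - 3176 = (-2889 + (2 - 7*22*(-3 + 22 + 22³ - 3*22²) - 1*22*(-54)*(-3 + 22 + 22³ - 3*22²))) - 3176 = (-2889 + (2 - 7*22*(-3 + 22 + 10648 - 3*484) - 1*22*(-54)*(-3 + 22 + 10648 - 3*484))) - 3176 = (-2889 + (2 - 7*22*(-3 + 22 + 10648 - 1452) - 1*22*(-54)*(-3 + 22 + 10648 - 1452))) - 3176 = (-2889 + (2 - 7*22*9215 - 1*22*(-54)*9215)) - 3176 = (-2889 + (2 - 1419110 + 10947420)) - 3176 = (-2889 + 9528312) - 3176 = 9525423 - 3176 = 9522247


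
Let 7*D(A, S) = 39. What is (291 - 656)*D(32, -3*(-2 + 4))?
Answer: -14235/7 ≈ -2033.6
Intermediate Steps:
D(A, S) = 39/7 (D(A, S) = (⅐)*39 = 39/7)
(291 - 656)*D(32, -3*(-2 + 4)) = (291 - 656)*(39/7) = -365*39/7 = -14235/7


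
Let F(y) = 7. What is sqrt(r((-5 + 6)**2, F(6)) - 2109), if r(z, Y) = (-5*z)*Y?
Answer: 4*I*sqrt(134) ≈ 46.303*I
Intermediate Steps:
r(z, Y) = -5*Y*z
sqrt(r((-5 + 6)**2, F(6)) - 2109) = sqrt(-5*7*(-5 + 6)**2 - 2109) = sqrt(-5*7*1**2 - 2109) = sqrt(-5*7*1 - 2109) = sqrt(-35 - 2109) = sqrt(-2144) = 4*I*sqrt(134)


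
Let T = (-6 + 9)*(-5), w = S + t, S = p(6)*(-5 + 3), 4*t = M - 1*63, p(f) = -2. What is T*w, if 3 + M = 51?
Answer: -15/4 ≈ -3.7500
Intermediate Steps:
M = 48 (M = -3 + 51 = 48)
t = -15/4 (t = (48 - 1*63)/4 = (48 - 63)/4 = (¼)*(-15) = -15/4 ≈ -3.7500)
S = 4 (S = -2*(-5 + 3) = -2*(-2) = 4)
w = ¼ (w = 4 - 15/4 = ¼ ≈ 0.25000)
T = -15 (T = 3*(-5) = -15)
T*w = -15*¼ = -15/4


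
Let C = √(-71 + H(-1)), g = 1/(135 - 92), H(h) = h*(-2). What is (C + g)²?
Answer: -127580/1849 + 2*I*√69/43 ≈ -69.0 + 0.38635*I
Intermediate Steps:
H(h) = -2*h
g = 1/43 ≈ 0.023256
C = I*√69 (C = √(-71 - 2*(-1)) = √(-71 + 2) = √(-69) = I*√69 ≈ 8.3066*I)
(C + g)² = (I*√69 + 1/43)² = (1/43 + I*√69)²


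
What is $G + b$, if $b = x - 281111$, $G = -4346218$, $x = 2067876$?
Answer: $-2559453$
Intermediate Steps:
$b = 1786765$ ($b = 2067876 - 281111 = 1786765$)
$G + b = -4346218 + 1786765 = -2559453$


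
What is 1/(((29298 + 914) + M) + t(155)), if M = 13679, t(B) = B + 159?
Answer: 1/44205 ≈ 2.2622e-5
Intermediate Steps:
t(B) = 159 + B
1/(((29298 + 914) + M) + t(155)) = 1/(((29298 + 914) + 13679) + (159 + 155)) = 1/((30212 + 13679) + 314) = 1/(43891 + 314) = 1/44205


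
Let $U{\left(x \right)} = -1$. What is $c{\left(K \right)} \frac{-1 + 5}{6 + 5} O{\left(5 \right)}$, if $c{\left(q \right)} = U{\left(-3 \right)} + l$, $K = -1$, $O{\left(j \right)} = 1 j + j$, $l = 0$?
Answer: $- \frac{40}{11} \approx -3.6364$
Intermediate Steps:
$O{\left(j \right)} = 2 j$ ($O{\left(j \right)} = j + j = 2 j$)
$c{\left(q \right)} = -1$ ($c{\left(q \right)} = -1 + 0 = -1$)
$c{\left(K \right)} \frac{-1 + 5}{6 + 5} O{\left(5 \right)} = - \frac{-1 + 5}{6 + 5} \cdot 2 \cdot 5 = - \frac{4}{11} \cdot 10 = \left(-1\right) \frac{4}{11} \cdot 10 = \left(- \frac{4}{11}\right) 10 = - \frac{40}{11}$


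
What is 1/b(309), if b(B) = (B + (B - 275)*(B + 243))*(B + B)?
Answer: 1/11789586 ≈ 8.4821e-8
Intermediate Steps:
b(B) = 2*B*(B + (-275 + B)*(243 + B)) (b(B) = (B + (-275 + B)*(243 + B))*(2*B) = 2*B*(B + (-275 + B)*(243 + B)))
1/b(309) = 1/(2*309*(-66825 + 309**2 - 31*309)) = 1/(2*309*(-66825 + 95481 - 9579)) = 1/(2*309*19077) = 1/11789586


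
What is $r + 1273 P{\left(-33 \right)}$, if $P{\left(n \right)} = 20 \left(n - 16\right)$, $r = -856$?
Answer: $-1248396$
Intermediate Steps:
$P{\left(n \right)} = -320 + 20 n$ ($P{\left(n \right)} = 20 \left(-16 + n\right) = -320 + 20 n$)
$r + 1273 P{\left(-33 \right)} = -856 + 1273 \left(-320 + 20 \left(-33\right)\right) = -856 + 1273 \left(-320 - 660\right) = -856 + 1273 \left(-980\right) = -856 - 1247540 = -1248396$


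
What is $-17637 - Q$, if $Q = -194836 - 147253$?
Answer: $324452$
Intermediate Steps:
$Q = -342089$
$-17637 - Q = -17637 - -342089 = -17637 + 342089 = 324452$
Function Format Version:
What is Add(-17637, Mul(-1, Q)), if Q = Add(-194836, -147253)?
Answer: 324452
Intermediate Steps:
Q = -342089
Add(-17637, Mul(-1, Q)) = Add(-17637, Mul(-1, -342089)) = Add(-17637, 342089) = 324452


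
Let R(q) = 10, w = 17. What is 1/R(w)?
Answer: 1/10 ≈ 0.10000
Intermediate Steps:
1/R(w) = 1/10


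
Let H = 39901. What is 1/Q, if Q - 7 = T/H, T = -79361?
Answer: 39901/199946 ≈ 0.19956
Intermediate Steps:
Q = 199946/39901 (Q = 7 - 79361/39901 = 199946/39901 ≈ 5.0111)
1/Q = 1/(199946/39901) = 39901/199946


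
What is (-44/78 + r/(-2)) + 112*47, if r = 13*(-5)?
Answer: 413083/78 ≈ 5295.9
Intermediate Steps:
r = -65
(-44/78 + r/(-2)) + 112*47 = (-44/78 - 65/(-2)) + 112*47 = (-44*1/78 - 65*(-½)) + 5264 = (-22/39 + 65/2) + 5264 = 2491/78 + 5264 = 413083/78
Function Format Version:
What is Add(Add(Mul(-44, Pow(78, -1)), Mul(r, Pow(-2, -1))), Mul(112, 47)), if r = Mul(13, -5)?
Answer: Rational(413083, 78) ≈ 5295.9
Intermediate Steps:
r = -65
Add(Add(Mul(-44, Pow(78, -1)), Mul(r, Pow(-2, -1))), Mul(112, 47)) = Add(Add(Mul(-44, Pow(78, -1)), Mul(-65, Pow(-2, -1))), Mul(112, 47)) = Add(Add(Mul(-44, Rational(1, 78)), Mul(-65, Rational(-1, 2))), 5264) = Add(Add(Rational(-22, 39), Rational(65, 2)), 5264) = Add(Rational(2491, 78), 5264) = Rational(413083, 78)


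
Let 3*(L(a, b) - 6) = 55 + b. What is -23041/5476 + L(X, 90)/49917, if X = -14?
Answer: -3449520203/820036476 ≈ -4.2065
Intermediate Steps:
L(a, b) = 73/3 + b/3 (L(a, b) = 6 + (55 + b)/3 = 6 + (55/3 + b/3) = 73/3 + b/3)
-23041/5476 + L(X, 90)/49917 = -23041/5476 + (73/3 + (⅓)*90)/49917 = -23041*1/5476 + (73/3 + 30)*(1/49917) = -23041/5476 + (163/3)*(1/49917) = -23041/5476 + 163/149751 = -3449520203/820036476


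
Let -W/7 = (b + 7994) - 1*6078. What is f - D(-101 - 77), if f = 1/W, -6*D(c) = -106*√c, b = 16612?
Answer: -1/129696 - 53*I*√178/3 ≈ -7.7103e-6 - 235.7*I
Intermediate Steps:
D(c) = 53*√c/3 (D(c) = -(-53)*√c/3 = 53*√c/3)
W = -129696 (W = -7*((16612 + 7994) - 1*6078) = -7*(24606 - 6078) = -7*18528 = -129696)
f = -1/129696 (f = 1/(-129696) = -1/129696 ≈ -7.7103e-6)
f - D(-101 - 77) = -1/129696 - 53*√(-101 - 77)/3 = -1/129696 - 53*√(-178)/3 = -1/129696 - 53*I*√178/3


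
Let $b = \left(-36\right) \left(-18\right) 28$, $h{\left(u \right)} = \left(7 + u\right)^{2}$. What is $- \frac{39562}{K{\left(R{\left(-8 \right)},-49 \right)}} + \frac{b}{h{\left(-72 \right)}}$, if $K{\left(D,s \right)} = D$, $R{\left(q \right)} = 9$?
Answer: $- \frac{166986154}{38025} \approx -4391.5$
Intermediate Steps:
$b = 18144$ ($b = 648 \cdot 28 = 18144$)
$- \frac{39562}{K{\left(R{\left(-8 \right)},-49 \right)}} + \frac{b}{h{\left(-72 \right)}} = - \frac{39562}{9} + \frac{18144}{\left(7 - 72\right)^{2}} = \left(-39562\right) \frac{1}{9} + \frac{18144}{\left(-65\right)^{2}} = - \frac{39562}{9} + \frac{18144}{4225} = - \frac{166986154}{38025}$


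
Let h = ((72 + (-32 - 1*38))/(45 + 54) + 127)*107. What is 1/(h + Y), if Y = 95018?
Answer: 99/10752307 ≈ 9.2073e-6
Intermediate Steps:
h = 1345525/99 (h = ((72 + (-32 - 38))/99 + 127)*107 = ((72 - 70)*(1/99) + 127)*107 = (2*(1/99) + 127)*107 = (2/99 + 127)*107 = (12575/99)*107 = 1345525/99 ≈ 13591.)
1/(h + Y) = 1/(1345525/99 + 95018) = 1/(10752307/99) = 99/10752307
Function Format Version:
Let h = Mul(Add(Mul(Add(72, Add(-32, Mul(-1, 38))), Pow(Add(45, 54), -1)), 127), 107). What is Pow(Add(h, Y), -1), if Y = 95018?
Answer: Rational(99, 10752307) ≈ 9.2073e-6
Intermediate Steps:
h = Rational(1345525, 99) (h = Mul(Add(Mul(Add(72, Add(-32, -38)), Pow(99, -1)), 127), 107) = Mul(Add(Mul(Add(72, -70), Rational(1, 99)), 127), 107) = Mul(Add(Mul(2, Rational(1, 99)), 127), 107) = Mul(Add(Rational(2, 99), 127), 107) = Mul(Rational(12575, 99), 107) = Rational(1345525, 99) ≈ 13591.)
Pow(Add(h, Y), -1) = Pow(Add(Rational(1345525, 99), 95018), -1) = Pow(Rational(10752307, 99), -1) = Rational(99, 10752307)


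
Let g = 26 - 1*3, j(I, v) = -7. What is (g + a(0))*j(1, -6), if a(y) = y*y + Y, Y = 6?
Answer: -203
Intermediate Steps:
g = 23 (g = 26 - 3 = 23)
a(y) = 6 + y² (a(y) = y*y + 6 = y² + 6 = 6 + y²)
(g + a(0))*j(1, -6) = (23 + (6 + 0²))*(-7) = (23 + (6 + 0))*(-7) = (23 + 6)*(-7) = 29*(-7) = -203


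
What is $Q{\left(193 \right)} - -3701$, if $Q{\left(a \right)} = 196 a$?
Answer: $41529$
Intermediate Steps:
$Q{\left(193 \right)} - -3701 = 196 \cdot 193 - -3701 = 37828 + 3701 = 41529$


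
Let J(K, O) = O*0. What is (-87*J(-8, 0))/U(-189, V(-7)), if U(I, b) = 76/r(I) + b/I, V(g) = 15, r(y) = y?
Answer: 0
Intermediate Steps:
J(K, O) = 0
U(I, b) = 76/I + b/I
(-87*J(-8, 0))/U(-189, V(-7)) = (-87*0)/(((76 + 15)/(-189))) = 0/((-1/189*91)) = 0/(-13/27) = 0*(-27/13) = 0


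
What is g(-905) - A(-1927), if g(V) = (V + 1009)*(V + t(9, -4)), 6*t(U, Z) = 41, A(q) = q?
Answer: -274447/3 ≈ -91482.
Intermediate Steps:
t(U, Z) = 41/6 (t(U, Z) = (⅙)*41 = 41/6)
g(V) = (1009 + V)*(41/6 + V) (g(V) = (V + 1009)*(V + 41/6) = (1009 + V)*(41/6 + V))
g(-905) - A(-1927) = (41369/6 + (-905)² + (6095/6)*(-905)) - 1*(-1927) = (41369/6 + 819025 - 5515975/6) + 1927 = -280228/3 + 1927 = -274447/3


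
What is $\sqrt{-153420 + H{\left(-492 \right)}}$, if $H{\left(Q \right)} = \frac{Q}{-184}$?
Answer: $\frac{3 i \sqrt{36070118}}{46} \approx 391.69 i$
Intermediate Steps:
$H{\left(Q \right)} = - \frac{Q}{184}$ ($H{\left(Q \right)} = Q \left(- \frac{1}{184}\right) = - \frac{Q}{184}$)
$\sqrt{-153420 + H{\left(-492 \right)}} = \sqrt{-153420 - - \frac{123}{46}} = \sqrt{-153420 + \frac{123}{46}} = \sqrt{- \frac{7057197}{46}} = \frac{3 i \sqrt{36070118}}{46}$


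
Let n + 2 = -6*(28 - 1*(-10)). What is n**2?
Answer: 52900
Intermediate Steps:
n = -230 (n = -2 - 6*(28 - 1*(-10)) = -2 - 6*(28 + 10) = -2 - 6*38 = -2 - 228 = -230)
n**2 = (-230)**2 = 52900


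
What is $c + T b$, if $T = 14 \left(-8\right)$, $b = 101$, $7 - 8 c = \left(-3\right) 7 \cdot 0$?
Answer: $- \frac{90489}{8} \approx -11311.0$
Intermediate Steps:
$c = \frac{7}{8}$ ($c = \frac{7}{8} - \frac{\left(-3\right) 7 \cdot 0}{8} = \frac{7}{8} - \frac{\left(-21\right) 0}{8} = \frac{7}{8} - 0 = \frac{7}{8} + 0 = \frac{7}{8} \approx 0.875$)
$T = -112$
$c + T b = \frac{7}{8} - 11312 = - \frac{90489}{8}$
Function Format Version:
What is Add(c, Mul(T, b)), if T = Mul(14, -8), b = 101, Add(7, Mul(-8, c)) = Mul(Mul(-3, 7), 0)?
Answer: Rational(-90489, 8) ≈ -11311.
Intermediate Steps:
c = Rational(7, 8) (c = Add(Rational(7, 8), Mul(Rational(-1, 8), Mul(Mul(-3, 7), 0))) = Add(Rational(7, 8), Mul(Rational(-1, 8), Mul(-21, 0))) = Add(Rational(7, 8), Mul(Rational(-1, 8), 0)) = Add(Rational(7, 8), 0) = Rational(7, 8) ≈ 0.87500)
T = -112
Add(c, Mul(T, b)) = Add(Rational(7, 8), Mul(-112, 101)) = Add(Rational(7, 8), -11312) = Rational(-90489, 8)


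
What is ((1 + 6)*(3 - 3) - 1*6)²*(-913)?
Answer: -32868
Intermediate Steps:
((1 + 6)*(3 - 3) - 1*6)²*(-913) = (7*0 - 6)²*(-913) = (0 - 6)²*(-913) = (-6)²*(-913) = 36*(-913) = -32868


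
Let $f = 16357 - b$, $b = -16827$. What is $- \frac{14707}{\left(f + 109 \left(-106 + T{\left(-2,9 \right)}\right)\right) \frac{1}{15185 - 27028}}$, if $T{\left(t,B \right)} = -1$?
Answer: $\frac{174175001}{21521} \approx 8093.3$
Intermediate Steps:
$f = 33184$ ($f = 16357 - -16827 = 16357 + 16827 = 33184$)
$- \frac{14707}{\left(f + 109 \left(-106 + T{\left(-2,9 \right)}\right)\right) \frac{1}{15185 - 27028}} = - \frac{14707}{\left(33184 + 109 \left(-106 - 1\right)\right) \frac{1}{15185 - 27028}} = - \frac{14707}{\left(33184 + 109 \left(-107\right)\right) \frac{1}{-11843}} = - \frac{14707}{\left(33184 - 11663\right) \left(- \frac{1}{11843}\right)} = - \frac{14707}{21521 \left(- \frac{1}{11843}\right)} = - \frac{14707}{- \frac{21521}{11843}} = \left(-14707\right) \left(- \frac{11843}{21521}\right) = \frac{174175001}{21521}$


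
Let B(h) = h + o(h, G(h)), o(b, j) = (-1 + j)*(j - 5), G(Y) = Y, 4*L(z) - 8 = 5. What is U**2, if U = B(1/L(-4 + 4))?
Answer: 361201/28561 ≈ 12.647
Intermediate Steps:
L(z) = 13/4 (L(z) = 2 + (1/4)*5 = 2 + 5/4 = 13/4)
o(b, j) = (-1 + j)*(-5 + j)
B(h) = 5 + h**2 - 5*h (B(h) = h + (5 + h**2 - 6*h) = 5 + h**2 - 5*h)
U = 601/169 (U = 5 + (1/(13/4))**2 - 5/13/4 = 5 + (4/13)**2 - 5*4/13 = 5 + 16/169 - 20/13 = 601/169 ≈ 3.5562)
U**2 = (601/169)**2 = 361201/28561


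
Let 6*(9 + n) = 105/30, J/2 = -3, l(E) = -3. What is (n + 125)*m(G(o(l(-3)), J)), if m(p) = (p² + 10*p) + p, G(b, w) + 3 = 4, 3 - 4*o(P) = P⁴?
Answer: 1399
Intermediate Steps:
J = -6 (J = 2*(-3) = -6)
o(P) = ¾ - P⁴/4
G(b, w) = 1 (G(b, w) = -3 + 4 = 1)
m(p) = p² + 11*p
n = -101/12 (n = -9 + (105/30)/6 = -9 + (105*(1/30))/6 = -9 + (⅙)*(7/2) = -9 + 7/12 = -101/12 ≈ -8.4167)
(n + 125)*m(G(o(l(-3)), J)) = (-101/12 + 125)*(1*(11 + 1)) = 1399*(1*12)/12 = (1399/12)*12 = 1399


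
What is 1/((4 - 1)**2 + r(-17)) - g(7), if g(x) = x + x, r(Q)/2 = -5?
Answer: -15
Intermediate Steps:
r(Q) = -10 (r(Q) = 2*(-5) = -10)
g(x) = 2*x
1/((4 - 1)**2 + r(-17)) - g(7) = 1/((4 - 1)**2 - 10) - 2*7 = 1/(3**2 - 10) - 1*14 = 1/(9 - 10) - 14 = 1/(-1) - 14 = -1 - 14 = -15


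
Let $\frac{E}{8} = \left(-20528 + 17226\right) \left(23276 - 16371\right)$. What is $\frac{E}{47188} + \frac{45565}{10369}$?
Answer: $- \frac{472295298475}{122323093} \approx -3861.0$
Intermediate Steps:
$E = -182402480$ ($E = 8 \left(-20528 + 17226\right) \left(23276 - 16371\right) = 8 \left(\left(-3302\right) 6905\right) = 8 \left(-22800310\right) = -182402480$)
$\frac{E}{47188} + \frac{45565}{10369} = - \frac{182402480}{47188} + \frac{45565}{10369} = \left(-182402480\right) \frac{1}{47188} + 45565 \cdot \frac{1}{10369} = - \frac{45600620}{11797} + \frac{45565}{10369} = - \frac{472295298475}{122323093}$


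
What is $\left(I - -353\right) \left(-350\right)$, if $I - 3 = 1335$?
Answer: $-591850$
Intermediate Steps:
$I = 1338$ ($I = 3 + 1335 = 1338$)
$\left(I - -353\right) \left(-350\right) = \left(1338 - -353\right) \left(-350\right) = \left(1338 + \left(-277 + 630\right)\right) \left(-350\right) = \left(1338 + 353\right) \left(-350\right) = 1691 \left(-350\right) = -591850$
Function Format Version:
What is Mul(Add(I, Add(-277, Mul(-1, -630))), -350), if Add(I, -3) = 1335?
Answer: -591850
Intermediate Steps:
I = 1338 (I = Add(3, 1335) = 1338)
Mul(Add(I, Add(-277, Mul(-1, -630))), -350) = Mul(Add(1338, Add(-277, Mul(-1, -630))), -350) = Mul(Add(1338, Add(-277, 630)), -350) = Mul(Add(1338, 353), -350) = Mul(1691, -350) = -591850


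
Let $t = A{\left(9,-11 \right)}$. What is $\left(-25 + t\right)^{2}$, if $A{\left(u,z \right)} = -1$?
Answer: $676$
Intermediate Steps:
$t = -1$
$\left(-25 + t\right)^{2} = \left(-25 - 1\right)^{2} = \left(-26\right)^{2} = 676$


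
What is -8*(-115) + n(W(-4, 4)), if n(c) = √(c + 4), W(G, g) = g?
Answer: 920 + 2*√2 ≈ 922.83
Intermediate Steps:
n(c) = √(4 + c)
-8*(-115) + n(W(-4, 4)) = -8*(-115) + √(4 + 4) = 920 + √8 = 920 + 2*√2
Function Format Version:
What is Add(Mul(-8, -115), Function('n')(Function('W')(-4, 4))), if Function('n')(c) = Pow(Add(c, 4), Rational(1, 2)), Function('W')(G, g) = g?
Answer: Add(920, Mul(2, Pow(2, Rational(1, 2)))) ≈ 922.83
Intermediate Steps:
Function('n')(c) = Pow(Add(4, c), Rational(1, 2))
Add(Mul(-8, -115), Function('n')(Function('W')(-4, 4))) = Add(Mul(-8, -115), Pow(Add(4, 4), Rational(1, 2))) = Add(920, Pow(8, Rational(1, 2))) = Add(920, Mul(2, Pow(2, Rational(1, 2))))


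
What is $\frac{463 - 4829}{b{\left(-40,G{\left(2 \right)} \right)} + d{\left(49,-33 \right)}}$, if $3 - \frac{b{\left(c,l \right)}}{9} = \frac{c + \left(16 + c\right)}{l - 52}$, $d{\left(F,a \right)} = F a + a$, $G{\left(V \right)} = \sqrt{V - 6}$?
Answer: $\frac{1609975598}{602564775} - \frac{139712 i}{200854925} \approx 2.6719 - 0.00069559 i$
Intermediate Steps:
$G{\left(V \right)} = \sqrt{-6 + V}$
$d{\left(F,a \right)} = a + F a$
$b{\left(c,l \right)} = 27 - \frac{9 \left(16 + 2 c\right)}{-52 + l}$ ($b{\left(c,l \right)} = 27 - 9 \frac{c + \left(16 + c\right)}{l - 52} = 27 - 9 \frac{16 + 2 c}{-52 + l} = 27 - \frac{9 \left(16 + 2 c\right)}{-52 + l}$)
$\frac{463 - 4829}{b{\left(-40,G{\left(2 \right)} \right)} + d{\left(49,-33 \right)}} = \frac{463 - 4829}{\frac{9 \left(-172 - -80 + 3 \sqrt{-6 + 2}\right)}{-52 + \sqrt{-6 + 2}} - 33 \left(1 + 49\right)} = - \frac{4366}{\frac{9 \left(-172 + 80 + 3 \sqrt{-4}\right)}{-52 + \sqrt{-4}} - 1650} = - \frac{4366}{\frac{9 \left(-172 + 80 + 3 \cdot 2 i\right)}{-52 + 2 i} - 1650} = - \frac{4366}{9 \frac{-52 - 2 i}{2708} \left(-172 + 80 + 6 i\right) - 1650} = - \frac{4366}{9 \frac{-52 - 2 i}{2708} \left(-92 + 6 i\right) - 1650} = - \frac{4366}{\frac{9 \left(-92 + 6 i\right) \left(-52 - 2 i\right)}{2708} - 1650} = - \frac{4366}{-1650 + \frac{9 \left(-92 + 6 i\right) \left(-52 - 2 i\right)}{2708}}$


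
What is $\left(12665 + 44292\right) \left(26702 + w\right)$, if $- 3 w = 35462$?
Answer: $\frac{2542788308}{3} \approx 8.476 \cdot 10^{8}$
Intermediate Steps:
$w = - \frac{35462}{3}$ ($w = \left(- \frac{1}{3}\right) 35462 = - \frac{35462}{3} \approx -11821.0$)
$\left(12665 + 44292\right) \left(26702 + w\right) = \left(12665 + 44292\right) \left(26702 - \frac{35462}{3}\right) = 56957 \cdot \frac{44644}{3} = \frac{2542788308}{3}$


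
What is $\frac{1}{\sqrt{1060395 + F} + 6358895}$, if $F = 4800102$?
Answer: $\frac{6358895}{40435539760528} - \frac{\sqrt{5860497}}{40435539760528} \approx 1.572 \cdot 10^{-7}$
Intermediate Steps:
$\frac{1}{\sqrt{1060395 + F} + 6358895} = \frac{1}{\sqrt{1060395 + 4800102} + 6358895} = \frac{1}{\sqrt{5860497} + 6358895} = \frac{1}{6358895 + \sqrt{5860497}}$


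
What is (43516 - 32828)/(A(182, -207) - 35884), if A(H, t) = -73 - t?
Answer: -5344/17875 ≈ -0.29896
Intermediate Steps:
(43516 - 32828)/(A(182, -207) - 35884) = (43516 - 32828)/((-73 - 1*(-207)) - 35884) = 10688/((-73 + 207) - 35884) = 10688/(134 - 35884) = 10688/(-35750) = 10688*(-1/35750) = -5344/17875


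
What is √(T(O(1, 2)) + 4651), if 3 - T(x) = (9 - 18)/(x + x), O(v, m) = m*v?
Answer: 5*√745/2 ≈ 68.237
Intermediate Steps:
T(x) = 3 + 9/(2*x) (T(x) = 3 - (9 - 18)/(x + x) = 3 - (-9)/(2*x) = 3 + 9/(2*x))
√(T(O(1, 2)) + 4651) = √((3 + 9/(2*((2*1)))) + 4651) = √((3 + (9/2)/2) + 4651) = √((3 + (9/2)*(½)) + 4651) = √((3 + 9/4) + 4651) = √(21/4 + 4651) = √(18625/4) = 5*√745/2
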